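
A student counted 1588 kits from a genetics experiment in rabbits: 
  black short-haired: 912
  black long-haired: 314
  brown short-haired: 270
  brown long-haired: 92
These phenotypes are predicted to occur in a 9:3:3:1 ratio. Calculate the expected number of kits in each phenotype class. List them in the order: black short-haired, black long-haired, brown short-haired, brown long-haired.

The 9:3:3:1 ratio has 16 parts, so with N = 1588 the expected counts are:
  black short-haired: 1588 × 9/16 = 893.25
  black long-haired: 1588 × 3/16 = 297.75
  brown short-haired: 1588 × 3/16 = 297.75
  brown long-haired: 1588 × 1/16 = 99.25

893.25, 297.75, 297.75, 99.25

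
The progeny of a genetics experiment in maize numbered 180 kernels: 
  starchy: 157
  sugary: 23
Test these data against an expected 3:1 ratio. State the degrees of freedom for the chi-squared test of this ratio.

1

A goodness-of-fit test with 2 phenotype classes has df = 2 − 1 = 1.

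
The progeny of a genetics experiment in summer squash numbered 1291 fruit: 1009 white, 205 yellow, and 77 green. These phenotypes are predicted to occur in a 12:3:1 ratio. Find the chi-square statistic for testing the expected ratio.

Total ratio parts = 16. Expected numbers out of 1291:
  white: 1291 × 12/16 = 968.25
  yellow: 1291 × 3/16 = 242.0625
  green: 1291 × 1/16 = 80.6875
χ² = Σ (O − E)² / E
  white: (1009 − 968.25)² / 968.25 = 1.7150
  yellow: (205 − 242.0625)² / 242.0625 = 5.6747
  green: (77 − 80.6875)² / 80.6875 = 0.1685
χ² = 1.7150 + 5.6747 + 0.1685 = 7.5582 ≈ 7.558

7.558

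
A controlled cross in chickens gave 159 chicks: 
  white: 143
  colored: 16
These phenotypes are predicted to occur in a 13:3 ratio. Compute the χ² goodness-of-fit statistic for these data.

Under the 13:3 hypothesis (Σ ratio = 16, N = 159):
  white: 159 × 13/16 = 129.1875
  colored: 159 × 3/16 = 29.8125
χ² = Σ (O − E)² / E
  white: (143 − 129.1875)² / 129.1875 = 1.4768
  colored: (16 − 29.8125)² / 29.8125 = 6.3995
χ² = 1.4768 + 6.3995 = 7.8763 ≈ 7.876

7.876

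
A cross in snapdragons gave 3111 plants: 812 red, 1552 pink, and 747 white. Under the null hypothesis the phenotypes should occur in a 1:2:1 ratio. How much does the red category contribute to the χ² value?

Under the 1:2:1 hypothesis (Σ ratio = 4, N = 3111):
  red: 3111 × 1/4 = 777.75
  pink: 3111 × 2/4 = 1555.5
  white: 3111 × 1/4 = 777.75
Contribution of red: (812 − 777.75)² / 777.75 = 1.5083

1.508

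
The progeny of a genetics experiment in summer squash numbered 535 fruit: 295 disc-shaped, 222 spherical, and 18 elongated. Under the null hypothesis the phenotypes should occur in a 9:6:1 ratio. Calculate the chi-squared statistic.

9.522

Expected counts for N = 535 under a 9:6:1 ratio (total parts = 16):
  disc-shaped: 535 × 9/16 = 300.9375
  spherical: 535 × 6/16 = 200.625
  elongated: 535 × 1/16 = 33.4375
χ² = Σ (O − E)² / E
  disc-shaped: (295 − 300.9375)² / 300.9375 = 0.1171
  spherical: (222 − 200.625)² / 200.625 = 2.2773
  elongated: (18 − 33.4375)² / 33.4375 = 7.1272
χ² = 0.1171 + 2.2773 + 7.1272 = 9.5216 ≈ 9.522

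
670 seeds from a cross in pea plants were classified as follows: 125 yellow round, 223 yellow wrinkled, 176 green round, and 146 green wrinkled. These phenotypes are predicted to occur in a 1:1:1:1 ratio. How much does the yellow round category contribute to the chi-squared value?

10.784

The 1:1:1:1 ratio has 4 parts, so with N = 670 the expected counts are:
  yellow round: 670 × 1/4 = 167.5
  yellow wrinkled: 670 × 1/4 = 167.5
  green round: 670 × 1/4 = 167.5
  green wrinkled: 670 × 1/4 = 167.5
Contribution of yellow round: (125 − 167.5)² / 167.5 = 10.7836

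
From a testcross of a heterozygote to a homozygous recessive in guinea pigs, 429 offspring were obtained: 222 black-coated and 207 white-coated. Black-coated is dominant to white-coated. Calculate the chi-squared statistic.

0.524

A testcross of a heterozygote (Aa × aa) gives a 1:1 phenotypic ratio.
Expected counts for N = 429 under a 1:1 ratio (total parts = 2):
  black-coated: 429 × 1/2 = 214.5
  white-coated: 429 × 1/2 = 214.5
χ² = Σ (O − E)² / E
  black-coated: (222 − 214.5)² / 214.5 = 0.2622
  white-coated: (207 − 214.5)² / 214.5 = 0.2622
χ² = 0.2622 + 0.2622 = 0.5244 ≈ 0.524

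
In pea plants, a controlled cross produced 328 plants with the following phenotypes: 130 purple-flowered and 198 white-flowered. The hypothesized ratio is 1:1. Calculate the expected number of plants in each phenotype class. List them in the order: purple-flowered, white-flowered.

164, 164

The 1:1 ratio has 2 parts, so with N = 328 the expected counts are:
  purple-flowered: 328 × 1/2 = 164
  white-flowered: 328 × 1/2 = 164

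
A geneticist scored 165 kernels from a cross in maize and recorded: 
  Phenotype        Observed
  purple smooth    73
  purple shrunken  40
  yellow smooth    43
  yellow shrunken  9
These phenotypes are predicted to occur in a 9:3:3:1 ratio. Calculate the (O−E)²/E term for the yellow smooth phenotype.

4.703

Total ratio parts = 16. Expected numbers out of 165:
  purple smooth: 165 × 9/16 = 92.8125
  purple shrunken: 165 × 3/16 = 30.9375
  yellow smooth: 165 × 3/16 = 30.9375
  yellow shrunken: 165 × 1/16 = 10.3125
Contribution of yellow smooth: (43 − 30.9375)² / 30.9375 = 4.7032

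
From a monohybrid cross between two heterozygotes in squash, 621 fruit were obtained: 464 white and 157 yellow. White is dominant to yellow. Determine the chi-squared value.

0.026

For a monohybrid cross between heterozygotes with complete dominance, the expected phenotypic ratio is 3:1.
Total ratio parts = 4. Expected numbers out of 621:
  white: 621 × 3/4 = 465.75
  yellow: 621 × 1/4 = 155.25
χ² = Σ (O − E)² / E
  white: (464 − 465.75)² / 465.75 = 0.0066
  yellow: (157 − 155.25)² / 155.25 = 0.0197
χ² = 0.0066 + 0.0197 = 0.0263 ≈ 0.026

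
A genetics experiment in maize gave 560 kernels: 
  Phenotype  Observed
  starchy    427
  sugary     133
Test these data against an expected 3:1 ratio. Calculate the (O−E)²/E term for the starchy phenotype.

Under the 3:1 hypothesis (Σ ratio = 4, N = 560):
  starchy: 560 × 3/4 = 420
  sugary: 560 × 1/4 = 140
Contribution of starchy: (427 − 420)² / 420 = 0.1167

0.117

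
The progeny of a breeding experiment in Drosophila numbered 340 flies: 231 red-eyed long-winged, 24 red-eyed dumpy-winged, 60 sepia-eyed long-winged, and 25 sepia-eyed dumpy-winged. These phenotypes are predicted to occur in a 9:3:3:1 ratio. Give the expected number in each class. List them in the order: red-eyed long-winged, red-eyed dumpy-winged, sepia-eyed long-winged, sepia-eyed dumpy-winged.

191.25, 63.75, 63.75, 21.25

Under the 9:3:3:1 hypothesis (Σ ratio = 16, N = 340):
  red-eyed long-winged: 340 × 9/16 = 191.25
  red-eyed dumpy-winged: 340 × 3/16 = 63.75
  sepia-eyed long-winged: 340 × 3/16 = 63.75
  sepia-eyed dumpy-winged: 340 × 1/16 = 21.25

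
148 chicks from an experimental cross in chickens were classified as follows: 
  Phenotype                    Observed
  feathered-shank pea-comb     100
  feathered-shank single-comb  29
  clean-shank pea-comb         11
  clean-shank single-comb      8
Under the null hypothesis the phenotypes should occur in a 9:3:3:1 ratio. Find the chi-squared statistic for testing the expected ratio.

13.706

Total ratio parts = 16. Expected numbers out of 148:
  feathered-shank pea-comb: 148 × 9/16 = 83.25
  feathered-shank single-comb: 148 × 3/16 = 27.75
  clean-shank pea-comb: 148 × 3/16 = 27.75
  clean-shank single-comb: 148 × 1/16 = 9.25
χ² = Σ (O − E)² / E
  feathered-shank pea-comb: (100 − 83.25)² / 83.25 = 3.3701
  feathered-shank single-comb: (29 − 27.75)² / 27.75 = 0.0563
  clean-shank pea-comb: (11 − 27.75)² / 27.75 = 10.1104
  clean-shank single-comb: (8 − 9.25)² / 9.25 = 0.1689
χ² = 3.3701 + 0.0563 + 10.1104 + 0.1689 = 13.7057 ≈ 13.706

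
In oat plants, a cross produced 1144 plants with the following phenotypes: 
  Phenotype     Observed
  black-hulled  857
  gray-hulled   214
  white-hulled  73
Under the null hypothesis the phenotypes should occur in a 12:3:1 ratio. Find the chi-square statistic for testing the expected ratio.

0.034

The 12:3:1 ratio has 16 parts, so with N = 1144 the expected counts are:
  black-hulled: 1144 × 12/16 = 858
  gray-hulled: 1144 × 3/16 = 214.5
  white-hulled: 1144 × 1/16 = 71.5
χ² = Σ (O − E)² / E
  black-hulled: (857 − 858)² / 858 = 0.0012
  gray-hulled: (214 − 214.5)² / 214.5 = 0.0012
  white-hulled: (73 − 71.5)² / 71.5 = 0.0315
χ² = 0.0012 + 0.0012 + 0.0315 = 0.0339 ≈ 0.034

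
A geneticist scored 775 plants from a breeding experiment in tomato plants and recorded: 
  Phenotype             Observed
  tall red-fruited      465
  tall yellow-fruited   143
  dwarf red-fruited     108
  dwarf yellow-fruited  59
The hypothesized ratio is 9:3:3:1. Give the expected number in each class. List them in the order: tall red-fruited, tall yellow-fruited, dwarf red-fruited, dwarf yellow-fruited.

The 9:3:3:1 ratio has 16 parts, so with N = 775 the expected counts are:
  tall red-fruited: 775 × 9/16 = 435.9375
  tall yellow-fruited: 775 × 3/16 = 145.3125
  dwarf red-fruited: 775 × 3/16 = 145.3125
  dwarf yellow-fruited: 775 × 1/16 = 48.4375

435.9375, 145.3125, 145.3125, 48.4375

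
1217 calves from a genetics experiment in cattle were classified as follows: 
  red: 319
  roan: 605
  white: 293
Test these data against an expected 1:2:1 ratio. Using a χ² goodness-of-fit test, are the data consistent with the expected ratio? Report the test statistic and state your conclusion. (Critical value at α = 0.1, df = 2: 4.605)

1.151; consistent

The 1:2:1 ratio has 4 parts, so with N = 1217 the expected counts are:
  red: 1217 × 1/4 = 304.25
  roan: 1217 × 2/4 = 608.5
  white: 1217 × 1/4 = 304.25
χ² = Σ (O − E)² / E
  red: (319 − 304.25)² / 304.25 = 0.7151
  roan: (605 − 608.5)² / 608.5 = 0.0201
  white: (293 − 304.25)² / 304.25 = 0.4160
χ² = 0.7151 + 0.0201 + 0.4160 = 1.1512 ≈ 1.151
Degrees of freedom = 3 − 1 = 2; critical value at α = 0.1 is 4.605.
Since 1.151 < 4.605, we fail to reject the null hypothesis — the data are consistent with the 1:2:1 ratio.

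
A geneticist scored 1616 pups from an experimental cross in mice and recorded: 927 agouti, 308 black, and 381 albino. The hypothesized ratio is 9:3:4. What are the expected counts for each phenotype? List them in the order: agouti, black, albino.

Total ratio parts = 16. Expected numbers out of 1616:
  agouti: 1616 × 9/16 = 909
  black: 1616 × 3/16 = 303
  albino: 1616 × 4/16 = 404

909, 303, 404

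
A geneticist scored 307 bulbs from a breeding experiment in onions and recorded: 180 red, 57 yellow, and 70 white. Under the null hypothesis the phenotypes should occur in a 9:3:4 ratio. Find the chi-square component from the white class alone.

Under the 9:3:4 hypothesis (Σ ratio = 16, N = 307):
  red: 307 × 9/16 = 172.6875
  yellow: 307 × 3/16 = 57.5625
  white: 307 × 4/16 = 76.75
Contribution of white: (70 − 76.75)² / 76.75 = 0.5936

0.594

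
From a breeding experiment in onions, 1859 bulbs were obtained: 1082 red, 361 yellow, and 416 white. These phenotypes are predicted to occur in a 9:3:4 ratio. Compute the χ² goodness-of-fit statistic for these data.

Expected counts for N = 1859 under a 9:3:4 ratio (total parts = 16):
  red: 1859 × 9/16 = 1045.6875
  yellow: 1859 × 3/16 = 348.5625
  white: 1859 × 4/16 = 464.75
χ² = Σ (O − E)² / E
  red: (1082 − 1045.6875)² / 1045.6875 = 1.2610
  yellow: (361 − 348.5625)² / 348.5625 = 0.4438
  white: (416 − 464.75)² / 464.75 = 5.1136
χ² = 1.2610 + 0.4438 + 5.1136 = 6.8184 ≈ 6.818

6.818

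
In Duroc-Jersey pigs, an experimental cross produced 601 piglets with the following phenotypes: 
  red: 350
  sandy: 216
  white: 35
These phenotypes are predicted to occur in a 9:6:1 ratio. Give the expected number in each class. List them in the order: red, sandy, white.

338.0625, 225.375, 37.5625

The 9:6:1 ratio has 16 parts, so with N = 601 the expected counts are:
  red: 601 × 9/16 = 338.0625
  sandy: 601 × 6/16 = 225.375
  white: 601 × 1/16 = 37.5625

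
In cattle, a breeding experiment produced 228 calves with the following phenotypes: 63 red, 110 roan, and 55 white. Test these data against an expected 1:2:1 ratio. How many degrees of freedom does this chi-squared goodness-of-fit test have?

A goodness-of-fit test with 3 phenotype classes has df = 3 − 1 = 2.

2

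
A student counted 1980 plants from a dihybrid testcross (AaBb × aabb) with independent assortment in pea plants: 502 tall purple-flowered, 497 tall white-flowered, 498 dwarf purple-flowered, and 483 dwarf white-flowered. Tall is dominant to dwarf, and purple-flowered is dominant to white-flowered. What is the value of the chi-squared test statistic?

A dihybrid testcross with independent assortment gives a 1:1:1:1 ratio.
The 1:1:1:1 ratio has 4 parts, so with N = 1980 the expected counts are:
  tall purple-flowered: 1980 × 1/4 = 495
  tall white-flowered: 1980 × 1/4 = 495
  dwarf purple-flowered: 1980 × 1/4 = 495
  dwarf white-flowered: 1980 × 1/4 = 495
χ² = Σ (O − E)² / E
  tall purple-flowered: (502 − 495)² / 495 = 0.0990
  tall white-flowered: (497 − 495)² / 495 = 0.0081
  dwarf purple-flowered: (498 − 495)² / 495 = 0.0182
  dwarf white-flowered: (483 − 495)² / 495 = 0.2909
χ² = 0.0990 + 0.0081 + 0.0182 + 0.2909 = 0.4162 ≈ 0.416

0.416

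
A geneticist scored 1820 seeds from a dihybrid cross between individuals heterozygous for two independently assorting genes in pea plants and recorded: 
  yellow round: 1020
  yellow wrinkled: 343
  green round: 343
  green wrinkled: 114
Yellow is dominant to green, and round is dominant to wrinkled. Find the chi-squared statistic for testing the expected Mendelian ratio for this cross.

A dihybrid F₂ with independent assortment and complete dominance at both loci gives a 9:3:3:1 phenotypic ratio.
The 9:3:3:1 ratio has 16 parts, so with N = 1820 the expected counts are:
  yellow round: 1820 × 9/16 = 1023.75
  yellow wrinkled: 1820 × 3/16 = 341.25
  green round: 1820 × 3/16 = 341.25
  green wrinkled: 1820 × 1/16 = 113.75
χ² = Σ (O − E)² / E
  yellow round: (1020 − 1023.75)² / 1023.75 = 0.0137
  yellow wrinkled: (343 − 341.25)² / 341.25 = 0.0090
  green round: (343 − 341.25)² / 341.25 = 0.0090
  green wrinkled: (114 − 113.75)² / 113.75 = 0.0005
χ² = 0.0137 + 0.0090 + 0.0090 + 0.0005 = 0.0322 ≈ 0.032

0.032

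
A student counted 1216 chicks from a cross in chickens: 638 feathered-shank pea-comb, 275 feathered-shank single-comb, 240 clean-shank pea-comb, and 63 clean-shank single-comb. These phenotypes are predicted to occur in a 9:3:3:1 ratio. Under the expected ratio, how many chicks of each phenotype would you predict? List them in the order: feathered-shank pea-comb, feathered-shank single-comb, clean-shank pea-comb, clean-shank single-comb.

Under the 9:3:3:1 hypothesis (Σ ratio = 16, N = 1216):
  feathered-shank pea-comb: 1216 × 9/16 = 684
  feathered-shank single-comb: 1216 × 3/16 = 228
  clean-shank pea-comb: 1216 × 3/16 = 228
  clean-shank single-comb: 1216 × 1/16 = 76

684, 228, 228, 76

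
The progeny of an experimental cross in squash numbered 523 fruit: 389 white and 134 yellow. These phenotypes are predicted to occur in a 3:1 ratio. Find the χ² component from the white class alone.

0.027

Under the 3:1 hypothesis (Σ ratio = 4, N = 523):
  white: 523 × 3/4 = 392.25
  yellow: 523 × 1/4 = 130.75
Contribution of white: (389 − 392.25)² / 392.25 = 0.0269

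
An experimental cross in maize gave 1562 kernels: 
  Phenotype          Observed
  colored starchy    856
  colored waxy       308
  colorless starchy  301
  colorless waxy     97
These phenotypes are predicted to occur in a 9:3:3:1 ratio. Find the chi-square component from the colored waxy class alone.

0.781

Expected counts for N = 1562 under a 9:3:3:1 ratio (total parts = 16):
  colored starchy: 1562 × 9/16 = 878.625
  colored waxy: 1562 × 3/16 = 292.875
  colorless starchy: 1562 × 3/16 = 292.875
  colorless waxy: 1562 × 1/16 = 97.625
Contribution of colored waxy: (308 − 292.875)² / 292.875 = 0.7811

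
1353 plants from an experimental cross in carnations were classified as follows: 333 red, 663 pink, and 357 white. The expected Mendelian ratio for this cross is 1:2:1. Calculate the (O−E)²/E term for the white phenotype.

Total ratio parts = 4. Expected numbers out of 1353:
  red: 1353 × 1/4 = 338.25
  pink: 1353 × 2/4 = 676.5
  white: 1353 × 1/4 = 338.25
Contribution of white: (357 − 338.25)² / 338.25 = 1.0394

1.039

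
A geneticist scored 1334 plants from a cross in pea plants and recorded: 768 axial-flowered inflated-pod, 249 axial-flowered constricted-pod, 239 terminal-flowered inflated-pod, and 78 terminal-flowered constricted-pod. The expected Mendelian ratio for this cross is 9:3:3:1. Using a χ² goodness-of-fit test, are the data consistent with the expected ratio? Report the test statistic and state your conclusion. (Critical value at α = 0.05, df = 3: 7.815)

1.260; consistent

The 9:3:3:1 ratio has 16 parts, so with N = 1334 the expected counts are:
  axial-flowered inflated-pod: 1334 × 9/16 = 750.375
  axial-flowered constricted-pod: 1334 × 3/16 = 250.125
  terminal-flowered inflated-pod: 1334 × 3/16 = 250.125
  terminal-flowered constricted-pod: 1334 × 1/16 = 83.375
χ² = Σ (O − E)² / E
  axial-flowered inflated-pod: (768 − 750.375)² / 750.375 = 0.4140
  axial-flowered constricted-pod: (249 − 250.125)² / 250.125 = 0.0051
  terminal-flowered inflated-pod: (239 − 250.125)² / 250.125 = 0.4948
  terminal-flowered constricted-pod: (78 − 83.375)² / 83.375 = 0.3465
χ² = 0.4140 + 0.0051 + 0.4948 + 0.3465 = 1.2604 ≈ 1.260
Degrees of freedom = 4 − 1 = 3; critical value at α = 0.05 is 7.815.
Since 1.260 < 7.815, we fail to reject the null hypothesis — the data are consistent with the 9:3:3:1 ratio.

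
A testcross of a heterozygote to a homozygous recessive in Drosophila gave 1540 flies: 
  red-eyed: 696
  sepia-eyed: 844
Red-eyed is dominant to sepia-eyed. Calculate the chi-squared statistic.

A testcross of a heterozygote (Aa × aa) gives a 1:1 phenotypic ratio.
Total ratio parts = 2. Expected numbers out of 1540:
  red-eyed: 1540 × 1/2 = 770
  sepia-eyed: 1540 × 1/2 = 770
χ² = Σ (O − E)² / E
  red-eyed: (696 − 770)² / 770 = 7.1117
  sepia-eyed: (844 − 770)² / 770 = 7.1117
χ² = 7.1117 + 7.1117 = 14.2234 ≈ 14.223

14.223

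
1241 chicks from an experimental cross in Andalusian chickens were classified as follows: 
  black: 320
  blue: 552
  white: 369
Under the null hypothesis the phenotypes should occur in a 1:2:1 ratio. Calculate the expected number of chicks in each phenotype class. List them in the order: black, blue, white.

310.25, 620.5, 310.25

Total ratio parts = 4. Expected numbers out of 1241:
  black: 1241 × 1/4 = 310.25
  blue: 1241 × 2/4 = 620.5
  white: 1241 × 1/4 = 310.25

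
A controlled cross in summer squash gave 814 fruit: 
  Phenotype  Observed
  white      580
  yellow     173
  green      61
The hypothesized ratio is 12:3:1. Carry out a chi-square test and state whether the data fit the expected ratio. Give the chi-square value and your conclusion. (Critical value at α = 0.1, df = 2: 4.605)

The 12:3:1 ratio has 16 parts, so with N = 814 the expected counts are:
  white: 814 × 12/16 = 610.5
  yellow: 814 × 3/16 = 152.625
  green: 814 × 1/16 = 50.875
χ² = Σ (O − E)² / E
  white: (580 − 610.5)² / 610.5 = 1.5238
  yellow: (173 − 152.625)² / 152.625 = 2.7200
  green: (61 − 50.875)² / 50.875 = 2.0150
χ² = 1.5238 + 2.7200 + 2.0150 = 6.2588 ≈ 6.259
Degrees of freedom = 3 − 1 = 2; critical value at α = 0.1 is 4.605.
Since 6.259 > 4.605, we reject the null hypothesis — the data do not fit the 12:3:1 ratio.

6.259; not consistent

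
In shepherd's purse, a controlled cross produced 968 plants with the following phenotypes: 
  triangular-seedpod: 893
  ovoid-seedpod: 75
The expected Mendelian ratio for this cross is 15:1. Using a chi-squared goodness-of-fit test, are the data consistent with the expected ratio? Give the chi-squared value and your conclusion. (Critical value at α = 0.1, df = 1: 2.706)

Total ratio parts = 16. Expected numbers out of 968:
  triangular-seedpod: 968 × 15/16 = 907.5
  ovoid-seedpod: 968 × 1/16 = 60.5
χ² = Σ (O − E)² / E
  triangular-seedpod: (893 − 907.5)² / 907.5 = 0.2317
  ovoid-seedpod: (75 − 60.5)² / 60.5 = 3.4752
χ² = 0.2317 + 3.4752 = 3.7069 ≈ 3.707
Degrees of freedom = 2 − 1 = 1; critical value at α = 0.1 is 2.706.
Since 3.707 > 2.706, we reject the null hypothesis — the data do not fit the 15:1 ratio.

3.707; not consistent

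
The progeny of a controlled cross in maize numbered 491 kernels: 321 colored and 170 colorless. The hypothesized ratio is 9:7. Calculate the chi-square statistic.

16.619

The 9:7 ratio has 16 parts, so with N = 491 the expected counts are:
  colored: 491 × 9/16 = 276.1875
  colorless: 491 × 7/16 = 214.8125
χ² = Σ (O − E)² / E
  colored: (321 − 276.1875)² / 276.1875 = 7.2710
  colorless: (170 − 214.8125)² / 214.8125 = 9.3484
χ² = 7.2710 + 9.3484 = 16.6194 ≈ 16.619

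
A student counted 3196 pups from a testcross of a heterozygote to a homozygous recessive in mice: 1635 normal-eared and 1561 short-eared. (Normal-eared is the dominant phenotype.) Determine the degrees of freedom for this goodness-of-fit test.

1

A testcross of a heterozygote (Aa × aa) gives a 1:1 phenotypic ratio.
A goodness-of-fit test with 2 phenotype classes has df = 2 − 1 = 1.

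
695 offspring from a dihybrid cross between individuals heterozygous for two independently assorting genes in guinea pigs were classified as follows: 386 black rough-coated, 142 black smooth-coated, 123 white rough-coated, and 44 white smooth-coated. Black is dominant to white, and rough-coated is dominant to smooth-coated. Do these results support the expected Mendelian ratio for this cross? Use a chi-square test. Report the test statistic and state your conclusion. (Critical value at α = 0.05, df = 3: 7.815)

A dihybrid F₂ with independent assortment and complete dominance at both loci gives a 9:3:3:1 phenotypic ratio.
Total ratio parts = 16. Expected numbers out of 695:
  black rough-coated: 695 × 9/16 = 390.9375
  black smooth-coated: 695 × 3/16 = 130.3125
  white rough-coated: 695 × 3/16 = 130.3125
  white smooth-coated: 695 × 1/16 = 43.4375
χ² = Σ (O − E)² / E
  black rough-coated: (386 − 390.9375)² / 390.9375 = 0.0624
  black smooth-coated: (142 − 130.3125)² / 130.3125 = 1.0482
  white rough-coated: (123 − 130.3125)² / 130.3125 = 0.4103
  white smooth-coated: (44 − 43.4375)² / 43.4375 = 0.0073
χ² = 0.0624 + 1.0482 + 0.4103 + 0.0073 = 1.5282 ≈ 1.528
Degrees of freedom = 4 − 1 = 3; critical value at α = 0.05 is 7.815.
Since 1.528 < 7.815, we fail to reject the null hypothesis — the data are consistent with the 9:3:3:1 ratio.

1.528; consistent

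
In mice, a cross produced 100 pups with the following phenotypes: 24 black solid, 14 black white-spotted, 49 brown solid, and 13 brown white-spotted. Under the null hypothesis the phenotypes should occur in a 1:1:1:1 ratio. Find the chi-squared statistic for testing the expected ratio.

Under the 1:1:1:1 hypothesis (Σ ratio = 4, N = 100):
  black solid: 100 × 1/4 = 25
  black white-spotted: 100 × 1/4 = 25
  brown solid: 100 × 1/4 = 25
  brown white-spotted: 100 × 1/4 = 25
χ² = Σ (O − E)² / E
  black solid: (24 − 25)² / 25 = 0.0400
  black white-spotted: (14 − 25)² / 25 = 4.8400
  brown solid: (49 − 25)² / 25 = 23.0400
  brown white-spotted: (13 − 25)² / 25 = 5.7600
χ² = 0.0400 + 4.8400 + 23.0400 + 5.7600 = 33.680

33.680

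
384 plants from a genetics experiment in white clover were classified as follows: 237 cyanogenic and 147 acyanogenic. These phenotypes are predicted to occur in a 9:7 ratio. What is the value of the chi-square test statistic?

4.667

Total ratio parts = 16. Expected numbers out of 384:
  cyanogenic: 384 × 9/16 = 216
  acyanogenic: 384 × 7/16 = 168
χ² = Σ (O − E)² / E
  cyanogenic: (237 − 216)² / 216 = 2.0417
  acyanogenic: (147 − 168)² / 168 = 2.6250
χ² = 2.0417 + 2.6250 = 4.6667 ≈ 4.667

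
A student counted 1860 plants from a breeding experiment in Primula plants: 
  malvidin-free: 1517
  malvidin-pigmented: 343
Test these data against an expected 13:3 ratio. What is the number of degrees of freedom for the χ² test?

1

A goodness-of-fit test with 2 phenotype classes has df = 2 − 1 = 1.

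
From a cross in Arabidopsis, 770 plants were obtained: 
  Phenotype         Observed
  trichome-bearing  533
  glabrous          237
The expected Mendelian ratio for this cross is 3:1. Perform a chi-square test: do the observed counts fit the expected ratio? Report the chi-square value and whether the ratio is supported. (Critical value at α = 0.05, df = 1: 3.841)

13.716; not consistent

The 3:1 ratio has 4 parts, so with N = 770 the expected counts are:
  trichome-bearing: 770 × 3/4 = 577.5
  glabrous: 770 × 1/4 = 192.5
χ² = Σ (O − E)² / E
  trichome-bearing: (533 − 577.5)² / 577.5 = 3.4290
  glabrous: (237 − 192.5)² / 192.5 = 10.2870
χ² = 3.4290 + 10.2870 = 13.716
Degrees of freedom = 2 − 1 = 1; critical value at α = 0.05 is 3.841.
Since 13.716 > 3.841, we reject the null hypothesis — the data do not fit the 3:1 ratio.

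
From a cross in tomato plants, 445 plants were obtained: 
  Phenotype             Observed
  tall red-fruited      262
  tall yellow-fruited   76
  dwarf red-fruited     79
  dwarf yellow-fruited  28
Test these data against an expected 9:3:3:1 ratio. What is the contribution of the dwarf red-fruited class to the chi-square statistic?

The 9:3:3:1 ratio has 16 parts, so with N = 445 the expected counts are:
  tall red-fruited: 445 × 9/16 = 250.3125
  tall yellow-fruited: 445 × 3/16 = 83.4375
  dwarf red-fruited: 445 × 3/16 = 83.4375
  dwarf yellow-fruited: 445 × 1/16 = 27.8125
Contribution of dwarf red-fruited: (79 − 83.4375)² / 83.4375 = 0.2360

0.236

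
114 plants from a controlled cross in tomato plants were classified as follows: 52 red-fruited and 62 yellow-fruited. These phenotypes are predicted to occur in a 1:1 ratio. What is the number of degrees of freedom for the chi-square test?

1

A goodness-of-fit test with 2 phenotype classes has df = 2 − 1 = 1.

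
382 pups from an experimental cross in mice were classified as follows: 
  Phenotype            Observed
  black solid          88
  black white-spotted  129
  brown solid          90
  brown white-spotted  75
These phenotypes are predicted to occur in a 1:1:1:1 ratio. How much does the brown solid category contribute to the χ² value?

0.317

Under the 1:1:1:1 hypothesis (Σ ratio = 4, N = 382):
  black solid: 382 × 1/4 = 95.5
  black white-spotted: 382 × 1/4 = 95.5
  brown solid: 382 × 1/4 = 95.5
  brown white-spotted: 382 × 1/4 = 95.5
Contribution of brown solid: (90 − 95.5)² / 95.5 = 0.3168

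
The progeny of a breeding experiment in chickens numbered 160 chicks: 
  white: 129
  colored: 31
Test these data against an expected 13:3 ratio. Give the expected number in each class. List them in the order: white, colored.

Under the 13:3 hypothesis (Σ ratio = 16, N = 160):
  white: 160 × 13/16 = 130
  colored: 160 × 3/16 = 30

130, 30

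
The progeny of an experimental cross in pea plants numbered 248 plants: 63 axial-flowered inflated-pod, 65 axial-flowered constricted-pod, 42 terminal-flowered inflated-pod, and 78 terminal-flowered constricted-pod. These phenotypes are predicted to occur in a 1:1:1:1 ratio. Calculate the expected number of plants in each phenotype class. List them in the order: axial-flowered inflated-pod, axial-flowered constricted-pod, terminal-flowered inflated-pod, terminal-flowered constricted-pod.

Under the 1:1:1:1 hypothesis (Σ ratio = 4, N = 248):
  axial-flowered inflated-pod: 248 × 1/4 = 62
  axial-flowered constricted-pod: 248 × 1/4 = 62
  terminal-flowered inflated-pod: 248 × 1/4 = 62
  terminal-flowered constricted-pod: 248 × 1/4 = 62

62, 62, 62, 62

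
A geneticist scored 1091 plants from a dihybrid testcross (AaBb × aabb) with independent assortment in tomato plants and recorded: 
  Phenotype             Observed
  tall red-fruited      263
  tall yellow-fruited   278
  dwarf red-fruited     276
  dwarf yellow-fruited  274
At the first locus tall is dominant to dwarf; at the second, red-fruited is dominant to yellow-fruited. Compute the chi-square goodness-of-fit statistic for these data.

0.494

A dihybrid testcross with independent assortment gives a 1:1:1:1 ratio.
The 1:1:1:1 ratio has 4 parts, so with N = 1091 the expected counts are:
  tall red-fruited: 1091 × 1/4 = 272.75
  tall yellow-fruited: 1091 × 1/4 = 272.75
  dwarf red-fruited: 1091 × 1/4 = 272.75
  dwarf yellow-fruited: 1091 × 1/4 = 272.75
χ² = Σ (O − E)² / E
  tall red-fruited: (263 − 272.75)² / 272.75 = 0.3485
  tall yellow-fruited: (278 − 272.75)² / 272.75 = 0.1011
  dwarf red-fruited: (276 − 272.75)² / 272.75 = 0.0387
  dwarf yellow-fruited: (274 − 272.75)² / 272.75 = 0.0057
χ² = 0.3485 + 0.1011 + 0.0387 + 0.0057 = 0.494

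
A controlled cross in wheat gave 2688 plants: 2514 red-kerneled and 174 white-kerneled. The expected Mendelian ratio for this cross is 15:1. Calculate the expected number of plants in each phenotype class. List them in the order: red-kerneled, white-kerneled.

2520, 168

The 15:1 ratio has 16 parts, so with N = 2688 the expected counts are:
  red-kerneled: 2688 × 15/16 = 2520
  white-kerneled: 2688 × 1/16 = 168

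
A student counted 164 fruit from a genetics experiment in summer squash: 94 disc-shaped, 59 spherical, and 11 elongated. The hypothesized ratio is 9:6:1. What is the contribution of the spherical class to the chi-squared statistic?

Under the 9:6:1 hypothesis (Σ ratio = 16, N = 164):
  disc-shaped: 164 × 9/16 = 92.25
  spherical: 164 × 6/16 = 61.5
  elongated: 164 × 1/16 = 10.25
Contribution of spherical: (59 − 61.5)² / 61.5 = 0.1016

0.102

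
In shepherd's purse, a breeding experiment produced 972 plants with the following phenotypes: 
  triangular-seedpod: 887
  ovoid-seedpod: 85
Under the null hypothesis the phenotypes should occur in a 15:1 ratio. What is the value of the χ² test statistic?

10.325

Total ratio parts = 16. Expected numbers out of 972:
  triangular-seedpod: 972 × 15/16 = 911.25
  ovoid-seedpod: 972 × 1/16 = 60.75
χ² = Σ (O − E)² / E
  triangular-seedpod: (887 − 911.25)² / 911.25 = 0.6453
  ovoid-seedpod: (85 − 60.75)² / 60.75 = 9.6800
χ² = 0.6453 + 9.6800 = 10.3253 ≈ 10.325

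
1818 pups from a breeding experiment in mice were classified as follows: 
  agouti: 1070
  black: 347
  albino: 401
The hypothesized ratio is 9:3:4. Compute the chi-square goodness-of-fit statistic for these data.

8.602

Total ratio parts = 16. Expected numbers out of 1818:
  agouti: 1818 × 9/16 = 1022.625
  black: 1818 × 3/16 = 340.875
  albino: 1818 × 4/16 = 454.5
χ² = Σ (O − E)² / E
  agouti: (1070 − 1022.625)² / 1022.625 = 2.1947
  black: (347 − 340.875)² / 340.875 = 0.1101
  albino: (401 − 454.5)² / 454.5 = 6.2976
χ² = 2.1947 + 0.1101 + 6.2976 = 8.6024 ≈ 8.602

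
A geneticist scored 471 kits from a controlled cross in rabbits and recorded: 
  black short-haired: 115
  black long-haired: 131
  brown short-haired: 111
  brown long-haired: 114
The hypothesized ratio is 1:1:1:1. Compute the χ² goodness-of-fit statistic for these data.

The 1:1:1:1 ratio has 4 parts, so with N = 471 the expected counts are:
  black short-haired: 471 × 1/4 = 117.75
  black long-haired: 471 × 1/4 = 117.75
  brown short-haired: 471 × 1/4 = 117.75
  brown long-haired: 471 × 1/4 = 117.75
χ² = Σ (O − E)² / E
  black short-haired: (115 − 117.75)² / 117.75 = 0.0642
  black long-haired: (131 − 117.75)² / 117.75 = 1.4910
  brown short-haired: (111 − 117.75)² / 117.75 = 0.3869
  brown long-haired: (114 − 117.75)² / 117.75 = 0.1194
χ² = 0.0642 + 1.4910 + 0.3869 + 0.1194 = 2.0615 ≈ 2.062

2.062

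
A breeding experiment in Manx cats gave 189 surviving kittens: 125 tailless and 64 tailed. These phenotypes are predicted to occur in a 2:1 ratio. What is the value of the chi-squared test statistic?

0.024

Expected counts for N = 189 under a 2:1 ratio (total parts = 3):
  tailless: 189 × 2/3 = 126
  tailed: 189 × 1/3 = 63
χ² = Σ (O − E)² / E
  tailless: (125 − 126)² / 126 = 0.0079
  tailed: (64 − 63)² / 63 = 0.0159
χ² = 0.0079 + 0.0159 = 0.0238 ≈ 0.024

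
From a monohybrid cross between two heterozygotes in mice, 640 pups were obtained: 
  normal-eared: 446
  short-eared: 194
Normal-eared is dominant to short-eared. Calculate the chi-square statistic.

9.633

For a monohybrid cross between heterozygotes with complete dominance, the expected phenotypic ratio is 3:1.
Total ratio parts = 4. Expected numbers out of 640:
  normal-eared: 640 × 3/4 = 480
  short-eared: 640 × 1/4 = 160
χ² = Σ (O − E)² / E
  normal-eared: (446 − 480)² / 480 = 2.4083
  short-eared: (194 − 160)² / 160 = 7.2250
χ² = 2.4083 + 7.2250 = 9.6333 ≈ 9.633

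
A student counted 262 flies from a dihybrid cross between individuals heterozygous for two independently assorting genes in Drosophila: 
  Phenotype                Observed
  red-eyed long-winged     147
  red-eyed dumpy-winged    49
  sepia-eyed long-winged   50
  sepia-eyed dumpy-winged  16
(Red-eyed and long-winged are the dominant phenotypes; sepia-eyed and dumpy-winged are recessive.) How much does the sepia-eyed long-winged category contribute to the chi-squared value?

0.016

A dihybrid F₂ with independent assortment and complete dominance at both loci gives a 9:3:3:1 phenotypic ratio.
Total ratio parts = 16. Expected numbers out of 262:
  red-eyed long-winged: 262 × 9/16 = 147.375
  red-eyed dumpy-winged: 262 × 3/16 = 49.125
  sepia-eyed long-winged: 262 × 3/16 = 49.125
  sepia-eyed dumpy-winged: 262 × 1/16 = 16.375
Contribution of sepia-eyed long-winged: (50 − 49.125)² / 49.125 = 0.0156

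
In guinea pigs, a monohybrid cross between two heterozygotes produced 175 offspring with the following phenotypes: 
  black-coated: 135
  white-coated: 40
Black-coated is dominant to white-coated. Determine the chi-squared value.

For a monohybrid cross between heterozygotes with complete dominance, the expected phenotypic ratio is 3:1.
The 3:1 ratio has 4 parts, so with N = 175 the expected counts are:
  black-coated: 175 × 3/4 = 131.25
  white-coated: 175 × 1/4 = 43.75
χ² = Σ (O − E)² / E
  black-coated: (135 − 131.25)² / 131.25 = 0.1071
  white-coated: (40 − 43.75)² / 43.75 = 0.3214
χ² = 0.1071 + 0.3214 = 0.4285 ≈ 0.429

0.429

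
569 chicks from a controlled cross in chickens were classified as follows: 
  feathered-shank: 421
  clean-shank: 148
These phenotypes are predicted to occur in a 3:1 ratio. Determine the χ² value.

Under the 3:1 hypothesis (Σ ratio = 4, N = 569):
  feathered-shank: 569 × 3/4 = 426.75
  clean-shank: 569 × 1/4 = 142.25
χ² = Σ (O − E)² / E
  feathered-shank: (421 − 426.75)² / 426.75 = 0.0775
  clean-shank: (148 − 142.25)² / 142.25 = 0.2324
χ² = 0.0775 + 0.2324 = 0.3099 ≈ 0.310

0.310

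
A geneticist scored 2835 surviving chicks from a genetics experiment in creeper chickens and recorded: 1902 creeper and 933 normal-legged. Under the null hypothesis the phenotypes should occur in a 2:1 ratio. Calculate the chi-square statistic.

0.229

Under the 2:1 hypothesis (Σ ratio = 3, N = 2835):
  creeper: 2835 × 2/3 = 1890
  normal-legged: 2835 × 1/3 = 945
χ² = Σ (O − E)² / E
  creeper: (1902 − 1890)² / 1890 = 0.0762
  normal-legged: (933 − 945)² / 945 = 0.1524
χ² = 0.0762 + 0.1524 = 0.2286 ≈ 0.229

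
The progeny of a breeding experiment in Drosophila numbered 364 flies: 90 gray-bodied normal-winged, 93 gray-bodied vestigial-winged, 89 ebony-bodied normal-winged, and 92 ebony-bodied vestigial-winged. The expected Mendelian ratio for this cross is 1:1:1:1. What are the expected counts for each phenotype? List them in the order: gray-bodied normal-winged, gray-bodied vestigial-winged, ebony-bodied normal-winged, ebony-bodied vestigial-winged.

Under the 1:1:1:1 hypothesis (Σ ratio = 4, N = 364):
  gray-bodied normal-winged: 364 × 1/4 = 91
  gray-bodied vestigial-winged: 364 × 1/4 = 91
  ebony-bodied normal-winged: 364 × 1/4 = 91
  ebony-bodied vestigial-winged: 364 × 1/4 = 91

91, 91, 91, 91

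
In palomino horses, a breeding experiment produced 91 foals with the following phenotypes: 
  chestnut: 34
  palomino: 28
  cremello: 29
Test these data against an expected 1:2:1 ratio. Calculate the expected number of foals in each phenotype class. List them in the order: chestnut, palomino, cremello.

22.75, 45.5, 22.75

Under the 1:2:1 hypothesis (Σ ratio = 4, N = 91):
  chestnut: 91 × 1/4 = 22.75
  palomino: 91 × 2/4 = 45.5
  cremello: 91 × 1/4 = 22.75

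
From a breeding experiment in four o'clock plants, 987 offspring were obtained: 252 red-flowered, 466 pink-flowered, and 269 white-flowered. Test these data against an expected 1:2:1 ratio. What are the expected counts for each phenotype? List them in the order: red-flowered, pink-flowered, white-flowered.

246.75, 493.5, 246.75

Total ratio parts = 4. Expected numbers out of 987:
  red-flowered: 987 × 1/4 = 246.75
  pink-flowered: 987 × 2/4 = 493.5
  white-flowered: 987 × 1/4 = 246.75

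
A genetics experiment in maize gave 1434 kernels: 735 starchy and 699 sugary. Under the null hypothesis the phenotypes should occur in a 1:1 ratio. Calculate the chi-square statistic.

The 1:1 ratio has 2 parts, so with N = 1434 the expected counts are:
  starchy: 1434 × 1/2 = 717
  sugary: 1434 × 1/2 = 717
χ² = Σ (O − E)² / E
  starchy: (735 − 717)² / 717 = 0.4519
  sugary: (699 − 717)² / 717 = 0.4519
χ² = 0.4519 + 0.4519 = 0.9038 ≈ 0.904

0.904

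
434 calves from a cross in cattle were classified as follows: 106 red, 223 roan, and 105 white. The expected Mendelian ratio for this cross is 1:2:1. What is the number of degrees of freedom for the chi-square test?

A goodness-of-fit test with 3 phenotype classes has df = 3 − 1 = 2.

2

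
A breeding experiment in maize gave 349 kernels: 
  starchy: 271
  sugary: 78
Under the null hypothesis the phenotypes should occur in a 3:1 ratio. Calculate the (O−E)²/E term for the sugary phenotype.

Total ratio parts = 4. Expected numbers out of 349:
  starchy: 349 × 3/4 = 261.75
  sugary: 349 × 1/4 = 87.25
Contribution of sugary: (78 − 87.25)² / 87.25 = 0.9807

0.981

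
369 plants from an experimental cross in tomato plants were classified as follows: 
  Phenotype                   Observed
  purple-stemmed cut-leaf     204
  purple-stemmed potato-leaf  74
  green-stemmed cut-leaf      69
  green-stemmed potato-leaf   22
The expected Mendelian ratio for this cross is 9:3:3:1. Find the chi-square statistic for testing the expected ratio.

0.445

Expected counts for N = 369 under a 9:3:3:1 ratio (total parts = 16):
  purple-stemmed cut-leaf: 369 × 9/16 = 207.5625
  purple-stemmed potato-leaf: 369 × 3/16 = 69.1875
  green-stemmed cut-leaf: 369 × 3/16 = 69.1875
  green-stemmed potato-leaf: 369 × 1/16 = 23.0625
χ² = Σ (O − E)² / E
  purple-stemmed cut-leaf: (204 − 207.5625)² / 207.5625 = 0.0611
  purple-stemmed potato-leaf: (74 − 69.1875)² / 69.1875 = 0.3347
  green-stemmed cut-leaf: (69 − 69.1875)² / 69.1875 = 0.0005
  green-stemmed potato-leaf: (22 − 23.0625)² / 23.0625 = 0.0489
χ² = 0.0611 + 0.3347 + 0.0005 + 0.0489 = 0.4452 ≈ 0.445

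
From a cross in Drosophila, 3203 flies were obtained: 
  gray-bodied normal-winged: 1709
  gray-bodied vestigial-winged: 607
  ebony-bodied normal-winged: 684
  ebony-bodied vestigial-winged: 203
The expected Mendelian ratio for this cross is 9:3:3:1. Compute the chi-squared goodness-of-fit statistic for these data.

Expected counts for N = 3203 under a 9:3:3:1 ratio (total parts = 16):
  gray-bodied normal-winged: 3203 × 9/16 = 1801.6875
  gray-bodied vestigial-winged: 3203 × 3/16 = 600.5625
  ebony-bodied normal-winged: 3203 × 3/16 = 600.5625
  ebony-bodied vestigial-winged: 3203 × 1/16 = 200.1875
χ² = Σ (O − E)² / E
  gray-bodied normal-winged: (1709 − 1801.6875)² / 1801.6875 = 4.7683
  gray-bodied vestigial-winged: (607 − 600.5625)² / 600.5625 = 0.0690
  ebony-bodied normal-winged: (684 − 600.5625)² / 600.5625 = 11.5922
  ebony-bodied vestigial-winged: (203 − 200.1875)² / 200.1875 = 0.0395
χ² = 4.7683 + 0.0690 + 11.5922 + 0.0395 = 16.469

16.469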